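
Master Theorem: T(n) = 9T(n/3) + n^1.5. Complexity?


a=9, b=3, c=1.5. log_3(9)=2 > c=1.5. Case 1: O(n^log_b(a)) = O(n^2)
Complexity: O(n^2)


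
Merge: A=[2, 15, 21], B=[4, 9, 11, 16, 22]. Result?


Compare heads, take smaller each step.
Merged: [2, 4, 9, 11, 15, 16, 21, 22]


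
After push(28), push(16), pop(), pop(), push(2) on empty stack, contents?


push(28) -> [28]
push(16) -> [28, 16]
pop() returns 16 -> [28]
pop() returns 28 -> []
push(2) -> [2]
Final stack (bottom to top): [2]


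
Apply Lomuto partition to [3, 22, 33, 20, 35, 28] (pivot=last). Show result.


Elements <= 28 go left of pivot.
Result: [3, 22, 20, 28, 35, 33], pivot at index 3


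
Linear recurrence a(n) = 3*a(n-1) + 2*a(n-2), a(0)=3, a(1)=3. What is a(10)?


Build bottom-up:
...a(8)=29415, a(9)=104763, a(10)=3*104763+2*29415=373119


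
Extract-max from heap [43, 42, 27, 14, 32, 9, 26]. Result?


Max = 43
Replace root with last, heapify down
Resulting heap: [42, 32, 27, 14, 26, 9]


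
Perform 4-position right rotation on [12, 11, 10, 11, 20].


Right rotate by 4: [11, 10, 11, 20, 12]


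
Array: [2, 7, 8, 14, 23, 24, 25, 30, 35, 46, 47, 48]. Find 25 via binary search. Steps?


Search for 25:
[0,11] mid=5 arr[5]=24
[6,11] mid=8 arr[8]=35
[6,7] mid=6 arr[6]=25
Total: 3 comparisons


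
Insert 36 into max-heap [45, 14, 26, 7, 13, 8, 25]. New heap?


Append 36: [45, 14, 26, 7, 13, 8, 25, 36]
Bubble up: swap idx 7(36) with idx 3(7); swap idx 3(36) with idx 1(14)
Result: [45, 36, 26, 14, 13, 8, 25, 7]


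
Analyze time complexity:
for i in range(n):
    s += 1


Per nesting level: O(n) = O(n)
Complexity: O(n)


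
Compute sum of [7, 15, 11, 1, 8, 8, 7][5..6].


Prefix sums: [0, 7, 22, 33, 34, 42, 50, 57]
Sum[5..6] = prefix[7] - prefix[5] = 57 - 42 = 15


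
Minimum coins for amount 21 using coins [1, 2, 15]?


dp[0]=0; dp[i]=1+min(dp[i-c] for c in coins)
...dp[16]=2, dp[17]=2, dp[18]=3, dp[19]=3, dp[20]=4, dp[21]=4
Minimum coins for 21 = 4


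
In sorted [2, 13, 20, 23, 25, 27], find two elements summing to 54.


Two pointers: lo=0, hi=5
No pair sums to 54


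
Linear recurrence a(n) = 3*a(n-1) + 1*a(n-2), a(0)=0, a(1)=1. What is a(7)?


Build bottom-up:
...a(5)=109, a(6)=360, a(7)=3*360+1*109=1189


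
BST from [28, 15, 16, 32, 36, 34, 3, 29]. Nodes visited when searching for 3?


BST root = 28
Search for 3: compare at each node
Path: [28, 15, 3]


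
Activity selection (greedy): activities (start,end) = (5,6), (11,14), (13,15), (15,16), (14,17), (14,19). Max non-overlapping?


Greedy: pick earliest-ending, then skip overlaps.
Selected (3 activities): [(5, 6), (11, 14), (15, 16)]


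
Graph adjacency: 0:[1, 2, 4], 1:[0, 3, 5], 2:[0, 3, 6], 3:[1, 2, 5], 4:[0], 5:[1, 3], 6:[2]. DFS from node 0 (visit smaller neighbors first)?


DFS stack-based: start with [0]
Visit order: [0, 1, 3, 2, 6, 5, 4]


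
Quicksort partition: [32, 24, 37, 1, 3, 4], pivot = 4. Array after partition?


Elements <= 4 go left of pivot.
Result: [1, 3, 4, 32, 24, 37], pivot at index 2


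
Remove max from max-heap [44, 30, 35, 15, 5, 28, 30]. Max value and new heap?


Max = 44
Replace root with last, heapify down
Resulting heap: [35, 30, 30, 15, 5, 28]


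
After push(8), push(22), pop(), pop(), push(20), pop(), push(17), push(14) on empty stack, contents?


push(8) -> [8]
push(22) -> [8, 22]
pop() returns 22 -> [8]
pop() returns 8 -> []
push(20) -> [20]
pop() returns 20 -> []
push(17) -> [17]
push(14) -> [17, 14]
Final stack (bottom to top): [17, 14]


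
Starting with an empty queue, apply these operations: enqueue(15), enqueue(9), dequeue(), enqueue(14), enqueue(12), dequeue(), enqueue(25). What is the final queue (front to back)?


enqueue(15) -> [15]
enqueue(9) -> [15, 9]
dequeue() returns 15 -> [9]
enqueue(14) -> [9, 14]
enqueue(12) -> [9, 14, 12]
dequeue() returns 9 -> [14, 12]
enqueue(25) -> [14, 12, 25]
Final queue (front to back): [14, 12, 25]


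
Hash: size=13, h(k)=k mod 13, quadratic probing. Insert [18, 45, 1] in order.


Insertions: 18->slot 5; 45->slot 6; 1->slot 1
Table: [None, 1, None, None, None, 18, 45, None, None, None, None, None, None]


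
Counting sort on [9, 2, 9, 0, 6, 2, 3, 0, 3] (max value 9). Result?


Count array: [2, 0, 2, 2, 0, 0, 1, 0, 0, 2]
Reconstruct: [0, 0, 2, 2, 3, 3, 6, 9, 9]


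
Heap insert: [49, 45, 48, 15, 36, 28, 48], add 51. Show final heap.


Append 51: [49, 45, 48, 15, 36, 28, 48, 51]
Bubble up: swap idx 7(51) with idx 3(15); swap idx 3(51) with idx 1(45); swap idx 1(51) with idx 0(49)
Result: [51, 49, 48, 45, 36, 28, 48, 15]


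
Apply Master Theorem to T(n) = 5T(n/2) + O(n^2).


a=5, b=2, c=2. log_2(5)=2.322 > c=2. Case 1: O(n^log_b(a)) = O(n^2.322)
Complexity: O(n^2.322)


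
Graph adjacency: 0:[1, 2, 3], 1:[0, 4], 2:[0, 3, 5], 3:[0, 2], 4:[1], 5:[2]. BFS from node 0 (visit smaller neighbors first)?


BFS queue: start with [0]
Visit order: [0, 1, 2, 3, 4, 5]


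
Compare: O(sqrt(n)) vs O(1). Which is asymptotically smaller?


constant grows slower than sublinear
O(1) is asymptotically smaller; O(sqrt(n)) grows faster


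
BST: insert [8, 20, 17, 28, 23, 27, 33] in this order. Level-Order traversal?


Root = 8; build tree by BST insertion.
Level-Order traversal: [8, 20, 17, 28, 23, 33, 27]


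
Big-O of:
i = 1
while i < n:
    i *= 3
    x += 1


Per nesting level: O(log n) = O(log n)
Complexity: O(log n)


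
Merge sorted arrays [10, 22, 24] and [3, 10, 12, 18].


Compare heads, take smaller each step.
Merged: [3, 10, 10, 12, 18, 22, 24]


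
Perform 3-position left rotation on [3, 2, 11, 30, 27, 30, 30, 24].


Left rotate by 3: [30, 27, 30, 30, 24, 3, 2, 11]


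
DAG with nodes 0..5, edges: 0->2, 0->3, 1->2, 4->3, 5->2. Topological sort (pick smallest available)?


Kahn's algorithm, process smallest node first
Order: [0, 1, 4, 3, 5, 2]


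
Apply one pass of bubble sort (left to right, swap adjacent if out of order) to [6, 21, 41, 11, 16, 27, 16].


After one pass: [6, 21, 11, 16, 27, 16, 41]


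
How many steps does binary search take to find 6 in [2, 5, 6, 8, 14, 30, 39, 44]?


Search for 6:
[0,7] mid=3 arr[3]=8
[0,2] mid=1 arr[1]=5
[2,2] mid=2 arr[2]=6
Total: 3 comparisons


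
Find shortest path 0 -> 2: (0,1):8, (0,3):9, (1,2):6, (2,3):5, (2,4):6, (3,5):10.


Dijkstra from 0:
Distances: {0: 0, 1: 8, 2: 14, 3: 9, 4: 20, 5: 19}
Shortest distance to 2 = 14, path = [0, 1, 2]


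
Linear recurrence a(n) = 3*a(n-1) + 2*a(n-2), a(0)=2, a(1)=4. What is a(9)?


Build bottom-up:
...a(7)=9032, a(8)=32168, a(9)=3*32168+2*9032=114568


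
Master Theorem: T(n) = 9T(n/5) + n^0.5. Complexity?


a=9, b=5, c=0.5. log_5(9)=1.365 > c=0.5. Case 1: O(n^log_b(a)) = O(n^1.365)
Complexity: O(n^1.365)


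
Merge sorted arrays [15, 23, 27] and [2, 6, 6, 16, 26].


Compare heads, take smaller each step.
Merged: [2, 6, 6, 15, 16, 23, 26, 27]


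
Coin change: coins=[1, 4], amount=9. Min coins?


dp[0]=0; dp[i]=1+min(dp[i-c] for c in coins)
...dp[4]=1, dp[5]=2, dp[6]=3, dp[7]=4, dp[8]=2, dp[9]=3
Minimum coins for 9 = 3


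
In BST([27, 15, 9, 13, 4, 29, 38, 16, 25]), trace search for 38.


BST root = 27
Search for 38: compare at each node
Path: [27, 29, 38]


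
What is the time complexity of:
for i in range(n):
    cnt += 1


Per nesting level: O(n) = O(n)
Complexity: O(n)


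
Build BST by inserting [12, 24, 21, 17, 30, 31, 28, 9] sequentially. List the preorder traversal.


Root = 12; build tree by BST insertion.
Preorder traversal: [12, 9, 24, 21, 17, 30, 28, 31]


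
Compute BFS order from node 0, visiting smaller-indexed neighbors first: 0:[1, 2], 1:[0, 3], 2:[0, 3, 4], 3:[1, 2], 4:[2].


BFS queue: start with [0]
Visit order: [0, 1, 2, 3, 4]


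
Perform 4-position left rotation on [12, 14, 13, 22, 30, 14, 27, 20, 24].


Left rotate by 4: [30, 14, 27, 20, 24, 12, 14, 13, 22]


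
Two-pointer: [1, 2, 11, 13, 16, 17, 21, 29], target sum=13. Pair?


Two pointers: lo=0, hi=7
Found pair: (2, 11) summing to 13


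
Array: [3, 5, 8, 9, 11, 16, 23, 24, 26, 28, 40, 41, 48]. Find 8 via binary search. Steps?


Search for 8:
[0,12] mid=6 arr[6]=23
[0,5] mid=2 arr[2]=8
Total: 2 comparisons


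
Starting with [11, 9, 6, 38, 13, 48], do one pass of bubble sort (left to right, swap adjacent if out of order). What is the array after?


After one pass: [9, 6, 11, 13, 38, 48]


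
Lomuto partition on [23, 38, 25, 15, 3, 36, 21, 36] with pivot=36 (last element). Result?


Elements <= 36 go left of pivot.
Result: [23, 25, 15, 3, 36, 21, 36, 38], pivot at index 6


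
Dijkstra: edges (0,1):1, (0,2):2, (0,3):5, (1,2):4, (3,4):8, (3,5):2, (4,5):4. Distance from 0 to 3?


Dijkstra from 0:
Distances: {0: 0, 1: 1, 2: 2, 3: 5, 4: 11, 5: 7}
Shortest distance to 3 = 5, path = [0, 3]


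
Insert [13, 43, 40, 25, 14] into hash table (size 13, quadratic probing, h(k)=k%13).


Insertions: 13->slot 0; 43->slot 4; 40->slot 1; 25->slot 12; 14->slot 2
Table: [13, 40, 14, None, 43, None, None, None, None, None, None, None, 25]


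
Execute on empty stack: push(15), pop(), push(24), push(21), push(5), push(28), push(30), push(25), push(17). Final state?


push(15) -> [15]
pop() returns 15 -> []
push(24) -> [24]
push(21) -> [24, 21]
push(5) -> [24, 21, 5]
push(28) -> [24, 21, 5, 28]
push(30) -> [24, 21, 5, 28, 30]
push(25) -> [24, 21, 5, 28, 30, 25]
push(17) -> [24, 21, 5, 28, 30, 25, 17]
Final stack (bottom to top): [24, 21, 5, 28, 30, 25, 17]


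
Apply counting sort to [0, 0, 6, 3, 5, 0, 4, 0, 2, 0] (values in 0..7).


Count array: [5, 0, 1, 1, 1, 1, 1, 0]
Reconstruct: [0, 0, 0, 0, 0, 2, 3, 4, 5, 6]


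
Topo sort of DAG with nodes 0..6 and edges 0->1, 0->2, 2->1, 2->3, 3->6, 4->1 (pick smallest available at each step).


Kahn's algorithm, process smallest node first
Order: [0, 2, 3, 4, 1, 5, 6]


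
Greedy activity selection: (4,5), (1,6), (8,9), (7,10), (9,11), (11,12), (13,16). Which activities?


Greedy: pick earliest-ending, then skip overlaps.
Selected (5 activities): [(4, 5), (8, 9), (9, 11), (11, 12), (13, 16)]


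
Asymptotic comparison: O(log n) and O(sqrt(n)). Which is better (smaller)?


logarithmic grows slower than sublinear
O(log n) is asymptotically smaller; O(sqrt(n)) grows faster


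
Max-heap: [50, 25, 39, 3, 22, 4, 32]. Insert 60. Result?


Append 60: [50, 25, 39, 3, 22, 4, 32, 60]
Bubble up: swap idx 7(60) with idx 3(3); swap idx 3(60) with idx 1(25); swap idx 1(60) with idx 0(50)
Result: [60, 50, 39, 25, 22, 4, 32, 3]


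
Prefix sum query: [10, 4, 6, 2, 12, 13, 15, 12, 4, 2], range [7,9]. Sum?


Prefix sums: [0, 10, 14, 20, 22, 34, 47, 62, 74, 78, 80]
Sum[7..9] = prefix[10] - prefix[7] = 80 - 62 = 18


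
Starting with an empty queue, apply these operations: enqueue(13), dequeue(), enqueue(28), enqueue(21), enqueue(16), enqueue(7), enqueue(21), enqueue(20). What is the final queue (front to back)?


enqueue(13) -> [13]
dequeue() returns 13 -> []
enqueue(28) -> [28]
enqueue(21) -> [28, 21]
enqueue(16) -> [28, 21, 16]
enqueue(7) -> [28, 21, 16, 7]
enqueue(21) -> [28, 21, 16, 7, 21]
enqueue(20) -> [28, 21, 16, 7, 21, 20]
Final queue (front to back): [28, 21, 16, 7, 21, 20]


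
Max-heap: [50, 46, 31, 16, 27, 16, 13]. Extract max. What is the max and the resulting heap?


Max = 50
Replace root with last, heapify down
Resulting heap: [46, 27, 31, 16, 13, 16]


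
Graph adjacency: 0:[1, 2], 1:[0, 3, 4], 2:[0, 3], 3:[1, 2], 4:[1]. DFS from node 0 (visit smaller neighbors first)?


DFS stack-based: start with [0]
Visit order: [0, 1, 3, 2, 4]


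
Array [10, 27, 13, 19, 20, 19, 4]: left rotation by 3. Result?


Left rotate by 3: [19, 20, 19, 4, 10, 27, 13]


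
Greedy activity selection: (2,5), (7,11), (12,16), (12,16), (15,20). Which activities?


Greedy: pick earliest-ending, then skip overlaps.
Selected (3 activities): [(2, 5), (7, 11), (12, 16)]


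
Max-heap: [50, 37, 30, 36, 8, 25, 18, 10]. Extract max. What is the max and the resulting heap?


Max = 50
Replace root with last, heapify down
Resulting heap: [37, 36, 30, 10, 8, 25, 18]


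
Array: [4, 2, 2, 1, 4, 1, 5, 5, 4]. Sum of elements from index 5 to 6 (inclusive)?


Prefix sums: [0, 4, 6, 8, 9, 13, 14, 19, 24, 28]
Sum[5..6] = prefix[7] - prefix[5] = 19 - 13 = 6


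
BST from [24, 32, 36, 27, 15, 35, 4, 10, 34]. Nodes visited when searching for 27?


BST root = 24
Search for 27: compare at each node
Path: [24, 32, 27]


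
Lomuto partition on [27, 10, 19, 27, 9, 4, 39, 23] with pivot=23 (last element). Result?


Elements <= 23 go left of pivot.
Result: [10, 19, 9, 4, 23, 27, 39, 27], pivot at index 4


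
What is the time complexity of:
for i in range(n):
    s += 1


Per nesting level: O(n) = O(n)
Complexity: O(n)


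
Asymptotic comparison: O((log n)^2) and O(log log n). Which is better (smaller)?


double-logarithmic grows slower than polylogarithmic
O(log log n) is asymptotically smaller; O((log n)^2) grows faster


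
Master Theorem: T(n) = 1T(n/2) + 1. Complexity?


a=1, b=2, c=0. log_2(1)=0 = c=0. Case 2: O(n^c log n) = O(log n)
Complexity: O(log n)


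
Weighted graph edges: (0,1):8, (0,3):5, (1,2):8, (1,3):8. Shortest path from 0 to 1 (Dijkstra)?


Dijkstra from 0:
Distances: {0: 0, 1: 8, 2: 16, 3: 5}
Shortest distance to 1 = 8, path = [0, 1]


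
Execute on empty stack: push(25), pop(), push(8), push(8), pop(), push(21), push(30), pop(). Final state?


push(25) -> [25]
pop() returns 25 -> []
push(8) -> [8]
push(8) -> [8, 8]
pop() returns 8 -> [8]
push(21) -> [8, 21]
push(30) -> [8, 21, 30]
pop() returns 30 -> [8, 21]
Final stack (bottom to top): [8, 21]


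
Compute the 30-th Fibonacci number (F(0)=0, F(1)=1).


F(n)=F(n-1)+F(n-2)
...F(28)=317811, F(29)=514229, F(30)=832040


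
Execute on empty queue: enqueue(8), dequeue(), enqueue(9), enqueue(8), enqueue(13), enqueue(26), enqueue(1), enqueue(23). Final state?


enqueue(8) -> [8]
dequeue() returns 8 -> []
enqueue(9) -> [9]
enqueue(8) -> [9, 8]
enqueue(13) -> [9, 8, 13]
enqueue(26) -> [9, 8, 13, 26]
enqueue(1) -> [9, 8, 13, 26, 1]
enqueue(23) -> [9, 8, 13, 26, 1, 23]
Final queue (front to back): [9, 8, 13, 26, 1, 23]


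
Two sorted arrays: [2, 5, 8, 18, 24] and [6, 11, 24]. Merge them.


Compare heads, take smaller each step.
Merged: [2, 5, 6, 8, 11, 18, 24, 24]


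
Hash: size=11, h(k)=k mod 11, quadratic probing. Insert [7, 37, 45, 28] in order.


Insertions: 7->slot 7; 37->slot 4; 45->slot 1; 28->slot 6
Table: [None, 45, None, None, 37, None, 28, 7, None, None, None]


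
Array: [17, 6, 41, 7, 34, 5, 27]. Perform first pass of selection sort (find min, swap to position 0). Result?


After one pass: [5, 6, 41, 7, 34, 17, 27]


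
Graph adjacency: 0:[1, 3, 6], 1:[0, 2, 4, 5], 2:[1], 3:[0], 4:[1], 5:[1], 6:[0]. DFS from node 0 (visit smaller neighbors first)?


DFS stack-based: start with [0]
Visit order: [0, 1, 2, 4, 5, 3, 6]


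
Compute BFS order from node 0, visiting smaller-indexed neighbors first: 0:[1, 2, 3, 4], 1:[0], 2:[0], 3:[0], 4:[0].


BFS queue: start with [0]
Visit order: [0, 1, 2, 3, 4]


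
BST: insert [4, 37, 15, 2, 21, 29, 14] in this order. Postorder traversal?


Root = 4; build tree by BST insertion.
Postorder traversal: [2, 14, 29, 21, 15, 37, 4]


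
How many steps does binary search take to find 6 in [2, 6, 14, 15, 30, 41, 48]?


Search for 6:
[0,6] mid=3 arr[3]=15
[0,2] mid=1 arr[1]=6
Total: 2 comparisons


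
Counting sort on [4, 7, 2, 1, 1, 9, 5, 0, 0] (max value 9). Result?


Count array: [2, 2, 1, 0, 1, 1, 0, 1, 0, 1]
Reconstruct: [0, 0, 1, 1, 2, 4, 5, 7, 9]


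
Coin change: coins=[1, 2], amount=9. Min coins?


dp[0]=0; dp[i]=1+min(dp[i-c] for c in coins)
...dp[4]=2, dp[5]=3, dp[6]=3, dp[7]=4, dp[8]=4, dp[9]=5
Minimum coins for 9 = 5


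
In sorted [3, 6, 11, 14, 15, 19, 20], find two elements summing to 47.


Two pointers: lo=0, hi=6
No pair sums to 47


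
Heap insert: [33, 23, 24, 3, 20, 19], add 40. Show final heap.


Append 40: [33, 23, 24, 3, 20, 19, 40]
Bubble up: swap idx 6(40) with idx 2(24); swap idx 2(40) with idx 0(33)
Result: [40, 23, 33, 3, 20, 19, 24]


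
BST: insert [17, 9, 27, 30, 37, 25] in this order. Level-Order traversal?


Root = 17; build tree by BST insertion.
Level-Order traversal: [17, 9, 27, 25, 30, 37]


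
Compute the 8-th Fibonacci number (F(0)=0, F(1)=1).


F(n)=F(n-1)+F(n-2)
...F(6)=8, F(7)=13, F(8)=21


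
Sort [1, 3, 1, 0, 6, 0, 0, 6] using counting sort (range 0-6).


Count array: [3, 2, 0, 1, 0, 0, 2]
Reconstruct: [0, 0, 0, 1, 1, 3, 6, 6]


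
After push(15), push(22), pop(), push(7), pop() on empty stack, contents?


push(15) -> [15]
push(22) -> [15, 22]
pop() returns 22 -> [15]
push(7) -> [15, 7]
pop() returns 7 -> [15]
Final stack (bottom to top): [15]


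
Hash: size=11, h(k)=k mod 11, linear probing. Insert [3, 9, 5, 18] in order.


Insertions: 3->slot 3; 9->slot 9; 5->slot 5; 18->slot 7
Table: [None, None, None, 3, None, 5, None, 18, None, 9, None]


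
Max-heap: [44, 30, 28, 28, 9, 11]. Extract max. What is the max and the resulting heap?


Max = 44
Replace root with last, heapify down
Resulting heap: [30, 28, 28, 11, 9]


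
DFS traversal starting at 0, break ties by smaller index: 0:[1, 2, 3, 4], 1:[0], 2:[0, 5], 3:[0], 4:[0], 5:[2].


DFS stack-based: start with [0]
Visit order: [0, 1, 2, 5, 3, 4]


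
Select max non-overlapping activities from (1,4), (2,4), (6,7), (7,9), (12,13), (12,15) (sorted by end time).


Greedy: pick earliest-ending, then skip overlaps.
Selected (4 activities): [(1, 4), (6, 7), (7, 9), (12, 13)]


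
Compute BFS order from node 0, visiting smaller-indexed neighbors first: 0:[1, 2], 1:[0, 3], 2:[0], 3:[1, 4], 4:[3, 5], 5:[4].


BFS queue: start with [0]
Visit order: [0, 1, 2, 3, 4, 5]


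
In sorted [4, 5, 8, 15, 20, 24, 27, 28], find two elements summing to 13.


Two pointers: lo=0, hi=7
Found pair: (5, 8) summing to 13


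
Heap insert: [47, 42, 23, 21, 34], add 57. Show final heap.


Append 57: [47, 42, 23, 21, 34, 57]
Bubble up: swap idx 5(57) with idx 2(23); swap idx 2(57) with idx 0(47)
Result: [57, 42, 47, 21, 34, 23]


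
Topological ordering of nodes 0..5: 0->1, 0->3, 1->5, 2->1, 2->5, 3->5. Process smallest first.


Kahn's algorithm, process smallest node first
Order: [0, 2, 1, 3, 4, 5]


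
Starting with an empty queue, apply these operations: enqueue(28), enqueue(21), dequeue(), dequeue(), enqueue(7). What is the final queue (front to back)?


enqueue(28) -> [28]
enqueue(21) -> [28, 21]
dequeue() returns 28 -> [21]
dequeue() returns 21 -> []
enqueue(7) -> [7]
Final queue (front to back): [7]


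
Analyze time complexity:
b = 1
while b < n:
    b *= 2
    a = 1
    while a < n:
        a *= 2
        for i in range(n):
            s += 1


Per nesting level: O(log n) * O(log n) * O(n) = O(n (log n)^2)
Complexity: O(n (log n)^2)


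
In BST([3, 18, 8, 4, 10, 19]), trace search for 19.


BST root = 3
Search for 19: compare at each node
Path: [3, 18, 19]


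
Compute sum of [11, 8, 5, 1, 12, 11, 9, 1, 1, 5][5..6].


Prefix sums: [0, 11, 19, 24, 25, 37, 48, 57, 58, 59, 64]
Sum[5..6] = prefix[7] - prefix[5] = 57 - 37 = 20


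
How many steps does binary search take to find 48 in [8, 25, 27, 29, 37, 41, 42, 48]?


Search for 48:
[0,7] mid=3 arr[3]=29
[4,7] mid=5 arr[5]=41
[6,7] mid=6 arr[6]=42
[7,7] mid=7 arr[7]=48
Total: 4 comparisons


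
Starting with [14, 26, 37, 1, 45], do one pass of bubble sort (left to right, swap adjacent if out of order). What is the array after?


After one pass: [14, 26, 1, 37, 45]


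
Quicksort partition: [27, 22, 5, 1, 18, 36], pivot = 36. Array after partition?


Elements <= 36 go left of pivot.
Result: [27, 22, 5, 1, 18, 36], pivot at index 5


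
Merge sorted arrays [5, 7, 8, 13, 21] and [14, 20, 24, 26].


Compare heads, take smaller each step.
Merged: [5, 7, 8, 13, 14, 20, 21, 24, 26]


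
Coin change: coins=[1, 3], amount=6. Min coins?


dp[0]=0; dp[i]=1+min(dp[i-c] for c in coins)
...dp[1]=1, dp[2]=2, dp[3]=1, dp[4]=2, dp[5]=3, dp[6]=2
Minimum coins for 6 = 2


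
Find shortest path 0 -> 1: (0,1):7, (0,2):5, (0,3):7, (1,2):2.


Dijkstra from 0:
Distances: {0: 0, 1: 7, 2: 5, 3: 7}
Shortest distance to 1 = 7, path = [0, 1]


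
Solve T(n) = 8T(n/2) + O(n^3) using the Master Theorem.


a=8, b=2, c=3. log_2(8)=3 = c=3. Case 2: O(n^c log n) = O(n^3 log n)
Complexity: O(n^3 log n)


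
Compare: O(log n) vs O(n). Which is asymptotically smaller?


logarithmic grows slower than linear
O(log n) is asymptotically smaller; O(n) grows faster


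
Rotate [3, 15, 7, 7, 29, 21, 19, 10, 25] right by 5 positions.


Right rotate by 5: [29, 21, 19, 10, 25, 3, 15, 7, 7]


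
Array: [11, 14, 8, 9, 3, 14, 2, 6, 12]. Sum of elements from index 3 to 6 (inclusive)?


Prefix sums: [0, 11, 25, 33, 42, 45, 59, 61, 67, 79]
Sum[3..6] = prefix[7] - prefix[3] = 61 - 33 = 28


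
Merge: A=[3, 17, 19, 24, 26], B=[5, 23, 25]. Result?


Compare heads, take smaller each step.
Merged: [3, 5, 17, 19, 23, 24, 25, 26]


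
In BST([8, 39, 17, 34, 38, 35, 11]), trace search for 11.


BST root = 8
Search for 11: compare at each node
Path: [8, 39, 17, 11]


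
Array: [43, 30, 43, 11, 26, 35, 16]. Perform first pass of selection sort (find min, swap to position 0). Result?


After one pass: [11, 30, 43, 43, 26, 35, 16]


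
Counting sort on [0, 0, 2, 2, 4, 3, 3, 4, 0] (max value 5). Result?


Count array: [3, 0, 2, 2, 2, 0]
Reconstruct: [0, 0, 0, 2, 2, 3, 3, 4, 4]


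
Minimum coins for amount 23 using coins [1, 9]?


dp[0]=0; dp[i]=1+min(dp[i-c] for c in coins)
...dp[18]=2, dp[19]=3, dp[20]=4, dp[21]=5, dp[22]=6, dp[23]=7
Minimum coins for 23 = 7


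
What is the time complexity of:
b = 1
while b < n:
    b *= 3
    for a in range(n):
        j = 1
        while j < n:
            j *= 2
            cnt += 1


Per nesting level: O(log n) * O(n) * O(log n) = O(n (log n)^2)
Complexity: O(n (log n)^2)


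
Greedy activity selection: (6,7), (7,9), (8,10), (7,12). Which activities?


Greedy: pick earliest-ending, then skip overlaps.
Selected (2 activities): [(6, 7), (7, 9)]


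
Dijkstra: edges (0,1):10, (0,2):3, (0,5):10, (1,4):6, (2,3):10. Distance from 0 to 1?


Dijkstra from 0:
Distances: {0: 0, 1: 10, 2: 3, 3: 13, 4: 16, 5: 10}
Shortest distance to 1 = 10, path = [0, 1]


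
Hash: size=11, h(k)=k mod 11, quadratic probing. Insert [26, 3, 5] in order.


Insertions: 26->slot 4; 3->slot 3; 5->slot 5
Table: [None, None, None, 3, 26, 5, None, None, None, None, None]


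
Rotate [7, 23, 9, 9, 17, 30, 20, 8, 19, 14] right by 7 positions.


Right rotate by 7: [9, 17, 30, 20, 8, 19, 14, 7, 23, 9]


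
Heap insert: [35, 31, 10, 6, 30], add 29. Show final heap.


Append 29: [35, 31, 10, 6, 30, 29]
Bubble up: swap idx 5(29) with idx 2(10)
Result: [35, 31, 29, 6, 30, 10]


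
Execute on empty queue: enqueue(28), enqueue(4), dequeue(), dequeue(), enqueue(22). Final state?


enqueue(28) -> [28]
enqueue(4) -> [28, 4]
dequeue() returns 28 -> [4]
dequeue() returns 4 -> []
enqueue(22) -> [22]
Final queue (front to back): [22]


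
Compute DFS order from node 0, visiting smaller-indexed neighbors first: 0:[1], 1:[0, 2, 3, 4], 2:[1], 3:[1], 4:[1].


DFS stack-based: start with [0]
Visit order: [0, 1, 2, 3, 4]


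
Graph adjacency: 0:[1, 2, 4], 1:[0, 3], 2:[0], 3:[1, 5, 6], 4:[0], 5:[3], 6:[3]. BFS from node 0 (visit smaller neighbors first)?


BFS queue: start with [0]
Visit order: [0, 1, 2, 4, 3, 5, 6]


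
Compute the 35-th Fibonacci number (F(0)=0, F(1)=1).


F(n)=F(n-1)+F(n-2)
...F(33)=3524578, F(34)=5702887, F(35)=9227465


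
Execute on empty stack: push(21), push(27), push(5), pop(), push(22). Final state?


push(21) -> [21]
push(27) -> [21, 27]
push(5) -> [21, 27, 5]
pop() returns 5 -> [21, 27]
push(22) -> [21, 27, 22]
Final stack (bottom to top): [21, 27, 22]


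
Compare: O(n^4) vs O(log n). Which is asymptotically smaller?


logarithmic grows slower than quartic
O(log n) is asymptotically smaller; O(n^4) grows faster


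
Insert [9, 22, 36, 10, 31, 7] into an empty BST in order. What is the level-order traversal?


Root = 9; build tree by BST insertion.
Level-Order traversal: [9, 7, 22, 10, 36, 31]


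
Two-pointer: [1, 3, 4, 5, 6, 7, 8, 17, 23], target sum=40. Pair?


Two pointers: lo=0, hi=8
Found pair: (17, 23) summing to 40


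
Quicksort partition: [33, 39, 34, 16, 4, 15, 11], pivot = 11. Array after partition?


Elements <= 11 go left of pivot.
Result: [4, 11, 34, 16, 33, 15, 39], pivot at index 1


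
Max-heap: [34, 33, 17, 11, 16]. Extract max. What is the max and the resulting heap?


Max = 34
Replace root with last, heapify down
Resulting heap: [33, 16, 17, 11]


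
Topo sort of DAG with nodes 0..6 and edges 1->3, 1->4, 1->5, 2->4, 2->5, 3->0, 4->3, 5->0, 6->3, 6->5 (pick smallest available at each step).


Kahn's algorithm, process smallest node first
Order: [1, 2, 4, 6, 3, 5, 0]


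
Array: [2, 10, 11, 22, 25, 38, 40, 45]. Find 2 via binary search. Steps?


Search for 2:
[0,7] mid=3 arr[3]=22
[0,2] mid=1 arr[1]=10
[0,0] mid=0 arr[0]=2
Total: 3 comparisons


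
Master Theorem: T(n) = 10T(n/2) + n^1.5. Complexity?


a=10, b=2, c=1.5. log_2(10)=3.322 > c=1.5. Case 1: O(n^log_b(a)) = O(n^3.322)
Complexity: O(n^3.322)


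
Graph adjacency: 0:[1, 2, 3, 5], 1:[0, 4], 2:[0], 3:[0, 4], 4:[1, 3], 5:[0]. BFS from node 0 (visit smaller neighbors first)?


BFS queue: start with [0]
Visit order: [0, 1, 2, 3, 5, 4]


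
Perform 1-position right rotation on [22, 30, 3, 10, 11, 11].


Right rotate by 1: [11, 22, 30, 3, 10, 11]


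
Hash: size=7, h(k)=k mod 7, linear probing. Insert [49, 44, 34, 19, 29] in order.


Insertions: 49->slot 0; 44->slot 2; 34->slot 6; 19->slot 5; 29->slot 1
Table: [49, 29, 44, None, None, 19, 34]


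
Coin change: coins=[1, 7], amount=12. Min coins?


dp[0]=0; dp[i]=1+min(dp[i-c] for c in coins)
...dp[7]=1, dp[8]=2, dp[9]=3, dp[10]=4, dp[11]=5, dp[12]=6
Minimum coins for 12 = 6


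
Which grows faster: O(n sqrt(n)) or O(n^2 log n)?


n^1.5 grows slower than n^2 log n
O(n sqrt(n)) is asymptotically smaller; O(n^2 log n) grows faster


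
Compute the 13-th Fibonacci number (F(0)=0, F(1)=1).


F(n)=F(n-1)+F(n-2)
...F(11)=89, F(12)=144, F(13)=233


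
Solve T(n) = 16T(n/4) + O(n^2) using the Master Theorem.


a=16, b=4, c=2. log_4(16)=2 = c=2. Case 2: O(n^c log n) = O(n^2 log n)
Complexity: O(n^2 log n)


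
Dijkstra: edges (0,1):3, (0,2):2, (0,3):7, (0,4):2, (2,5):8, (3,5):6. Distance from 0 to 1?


Dijkstra from 0:
Distances: {0: 0, 1: 3, 2: 2, 3: 7, 4: 2, 5: 10}
Shortest distance to 1 = 3, path = [0, 1]


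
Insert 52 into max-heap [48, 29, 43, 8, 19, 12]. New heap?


Append 52: [48, 29, 43, 8, 19, 12, 52]
Bubble up: swap idx 6(52) with idx 2(43); swap idx 2(52) with idx 0(48)
Result: [52, 29, 48, 8, 19, 12, 43]


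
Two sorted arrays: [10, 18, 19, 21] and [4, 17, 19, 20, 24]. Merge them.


Compare heads, take smaller each step.
Merged: [4, 10, 17, 18, 19, 19, 20, 21, 24]


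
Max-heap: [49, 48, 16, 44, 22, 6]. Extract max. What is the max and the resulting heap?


Max = 49
Replace root with last, heapify down
Resulting heap: [48, 44, 16, 6, 22]


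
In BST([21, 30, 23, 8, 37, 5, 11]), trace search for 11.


BST root = 21
Search for 11: compare at each node
Path: [21, 8, 11]


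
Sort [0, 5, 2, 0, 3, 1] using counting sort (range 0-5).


Count array: [2, 1, 1, 1, 0, 1]
Reconstruct: [0, 0, 1, 2, 3, 5]


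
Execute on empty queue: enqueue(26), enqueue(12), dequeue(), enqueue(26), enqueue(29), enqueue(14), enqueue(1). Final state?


enqueue(26) -> [26]
enqueue(12) -> [26, 12]
dequeue() returns 26 -> [12]
enqueue(26) -> [12, 26]
enqueue(29) -> [12, 26, 29]
enqueue(14) -> [12, 26, 29, 14]
enqueue(1) -> [12, 26, 29, 14, 1]
Final queue (front to back): [12, 26, 29, 14, 1]


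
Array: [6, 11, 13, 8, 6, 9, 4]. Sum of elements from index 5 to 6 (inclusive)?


Prefix sums: [0, 6, 17, 30, 38, 44, 53, 57]
Sum[5..6] = prefix[7] - prefix[5] = 57 - 44 = 13


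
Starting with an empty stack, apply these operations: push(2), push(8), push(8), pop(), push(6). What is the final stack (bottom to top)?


push(2) -> [2]
push(8) -> [2, 8]
push(8) -> [2, 8, 8]
pop() returns 8 -> [2, 8]
push(6) -> [2, 8, 6]
Final stack (bottom to top): [2, 8, 6]


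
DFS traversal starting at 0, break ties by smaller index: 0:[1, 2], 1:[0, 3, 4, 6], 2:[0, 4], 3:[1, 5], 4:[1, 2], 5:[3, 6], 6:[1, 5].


DFS stack-based: start with [0]
Visit order: [0, 1, 3, 5, 6, 4, 2]


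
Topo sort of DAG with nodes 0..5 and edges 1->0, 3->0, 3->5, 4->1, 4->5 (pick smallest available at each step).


Kahn's algorithm, process smallest node first
Order: [2, 3, 4, 1, 0, 5]


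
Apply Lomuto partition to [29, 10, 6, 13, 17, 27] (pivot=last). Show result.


Elements <= 27 go left of pivot.
Result: [10, 6, 13, 17, 27, 29], pivot at index 4


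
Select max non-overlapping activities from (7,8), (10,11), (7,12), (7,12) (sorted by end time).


Greedy: pick earliest-ending, then skip overlaps.
Selected (2 activities): [(7, 8), (10, 11)]


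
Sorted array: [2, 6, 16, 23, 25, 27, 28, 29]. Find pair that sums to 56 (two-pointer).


Two pointers: lo=0, hi=7
Found pair: (27, 29) summing to 56


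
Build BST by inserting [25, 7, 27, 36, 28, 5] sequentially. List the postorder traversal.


Root = 25; build tree by BST insertion.
Postorder traversal: [5, 7, 28, 36, 27, 25]


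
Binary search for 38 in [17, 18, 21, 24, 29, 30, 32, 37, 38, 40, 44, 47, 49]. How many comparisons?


Search for 38:
[0,12] mid=6 arr[6]=32
[7,12] mid=9 arr[9]=40
[7,8] mid=7 arr[7]=37
[8,8] mid=8 arr[8]=38
Total: 4 comparisons


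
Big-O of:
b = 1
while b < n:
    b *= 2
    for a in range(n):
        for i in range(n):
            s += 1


Per nesting level: O(log n) * O(n) * O(n) = O(n^2 log n)
Complexity: O(n^2 log n)


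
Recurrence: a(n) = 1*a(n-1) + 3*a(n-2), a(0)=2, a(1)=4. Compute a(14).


Build bottom-up:
...a(12)=40738, a(13)=93796, a(14)=1*93796+3*40738=216010


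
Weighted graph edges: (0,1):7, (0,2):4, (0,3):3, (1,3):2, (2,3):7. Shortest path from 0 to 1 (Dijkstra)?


Dijkstra from 0:
Distances: {0: 0, 1: 5, 2: 4, 3: 3}
Shortest distance to 1 = 5, path = [0, 3, 1]


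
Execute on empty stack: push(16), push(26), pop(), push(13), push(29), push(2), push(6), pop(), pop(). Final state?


push(16) -> [16]
push(26) -> [16, 26]
pop() returns 26 -> [16]
push(13) -> [16, 13]
push(29) -> [16, 13, 29]
push(2) -> [16, 13, 29, 2]
push(6) -> [16, 13, 29, 2, 6]
pop() returns 6 -> [16, 13, 29, 2]
pop() returns 2 -> [16, 13, 29]
Final stack (bottom to top): [16, 13, 29]


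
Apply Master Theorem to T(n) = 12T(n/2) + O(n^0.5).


a=12, b=2, c=0.5. log_2(12)=3.585 > c=0.5. Case 1: O(n^log_b(a)) = O(n^3.585)
Complexity: O(n^3.585)


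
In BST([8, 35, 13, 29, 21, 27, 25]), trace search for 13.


BST root = 8
Search for 13: compare at each node
Path: [8, 35, 13]


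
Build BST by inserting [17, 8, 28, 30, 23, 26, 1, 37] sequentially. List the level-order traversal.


Root = 17; build tree by BST insertion.
Level-Order traversal: [17, 8, 28, 1, 23, 30, 26, 37]


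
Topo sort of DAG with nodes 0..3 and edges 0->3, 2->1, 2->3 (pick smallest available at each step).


Kahn's algorithm, process smallest node first
Order: [0, 2, 1, 3]


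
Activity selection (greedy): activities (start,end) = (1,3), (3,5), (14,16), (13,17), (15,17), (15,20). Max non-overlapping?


Greedy: pick earliest-ending, then skip overlaps.
Selected (3 activities): [(1, 3), (3, 5), (14, 16)]


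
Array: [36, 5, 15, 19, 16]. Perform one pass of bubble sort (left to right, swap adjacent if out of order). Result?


After one pass: [5, 15, 19, 16, 36]


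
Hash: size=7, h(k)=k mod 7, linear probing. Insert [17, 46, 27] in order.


Insertions: 17->slot 3; 46->slot 4; 27->slot 6
Table: [None, None, None, 17, 46, None, 27]


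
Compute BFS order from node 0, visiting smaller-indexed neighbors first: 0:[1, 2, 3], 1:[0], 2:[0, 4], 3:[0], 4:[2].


BFS queue: start with [0]
Visit order: [0, 1, 2, 3, 4]


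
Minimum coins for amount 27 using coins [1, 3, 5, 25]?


dp[0]=0; dp[i]=1+min(dp[i-c] for c in coins)
...dp[22]=6, dp[23]=5, dp[24]=6, dp[25]=1, dp[26]=2, dp[27]=3
Minimum coins for 27 = 3


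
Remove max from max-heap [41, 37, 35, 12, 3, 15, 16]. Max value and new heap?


Max = 41
Replace root with last, heapify down
Resulting heap: [37, 16, 35, 12, 3, 15]


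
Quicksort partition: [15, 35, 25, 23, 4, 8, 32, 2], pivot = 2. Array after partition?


Elements <= 2 go left of pivot.
Result: [2, 35, 25, 23, 4, 8, 32, 15], pivot at index 0


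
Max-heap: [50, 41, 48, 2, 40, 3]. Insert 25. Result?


Append 25: [50, 41, 48, 2, 40, 3, 25]
Bubble up: no swaps needed
Result: [50, 41, 48, 2, 40, 3, 25]


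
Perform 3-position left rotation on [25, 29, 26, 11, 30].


Left rotate by 3: [11, 30, 25, 29, 26]


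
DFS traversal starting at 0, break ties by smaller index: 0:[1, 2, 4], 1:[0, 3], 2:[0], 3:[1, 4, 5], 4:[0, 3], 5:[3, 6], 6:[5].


DFS stack-based: start with [0]
Visit order: [0, 1, 3, 4, 5, 6, 2]


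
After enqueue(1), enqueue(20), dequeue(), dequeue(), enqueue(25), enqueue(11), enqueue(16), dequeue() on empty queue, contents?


enqueue(1) -> [1]
enqueue(20) -> [1, 20]
dequeue() returns 1 -> [20]
dequeue() returns 20 -> []
enqueue(25) -> [25]
enqueue(11) -> [25, 11]
enqueue(16) -> [25, 11, 16]
dequeue() returns 25 -> [11, 16]
Final queue (front to back): [11, 16]


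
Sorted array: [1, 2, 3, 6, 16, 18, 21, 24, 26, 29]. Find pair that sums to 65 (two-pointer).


Two pointers: lo=0, hi=9
No pair sums to 65


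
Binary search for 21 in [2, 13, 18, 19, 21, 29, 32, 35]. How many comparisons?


Search for 21:
[0,7] mid=3 arr[3]=19
[4,7] mid=5 arr[5]=29
[4,4] mid=4 arr[4]=21
Total: 3 comparisons


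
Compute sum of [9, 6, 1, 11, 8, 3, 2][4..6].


Prefix sums: [0, 9, 15, 16, 27, 35, 38, 40]
Sum[4..6] = prefix[7] - prefix[4] = 40 - 27 = 13


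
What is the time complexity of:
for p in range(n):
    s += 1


Per nesting level: O(n) = O(n)
Complexity: O(n)


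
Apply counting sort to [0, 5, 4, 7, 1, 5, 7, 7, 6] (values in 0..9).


Count array: [1, 1, 0, 0, 1, 2, 1, 3, 0, 0]
Reconstruct: [0, 1, 4, 5, 5, 6, 7, 7, 7]


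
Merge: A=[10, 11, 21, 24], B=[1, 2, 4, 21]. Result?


Compare heads, take smaller each step.
Merged: [1, 2, 4, 10, 11, 21, 21, 24]


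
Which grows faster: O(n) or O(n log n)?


linear grows slower than linearithmic
O(n) is asymptotically smaller; O(n log n) grows faster


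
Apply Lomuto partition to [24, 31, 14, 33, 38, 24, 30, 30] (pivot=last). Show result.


Elements <= 30 go left of pivot.
Result: [24, 14, 24, 30, 30, 31, 33, 38], pivot at index 4


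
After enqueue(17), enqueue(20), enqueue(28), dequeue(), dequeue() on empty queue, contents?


enqueue(17) -> [17]
enqueue(20) -> [17, 20]
enqueue(28) -> [17, 20, 28]
dequeue() returns 17 -> [20, 28]
dequeue() returns 20 -> [28]
Final queue (front to back): [28]


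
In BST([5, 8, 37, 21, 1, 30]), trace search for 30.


BST root = 5
Search for 30: compare at each node
Path: [5, 8, 37, 21, 30]


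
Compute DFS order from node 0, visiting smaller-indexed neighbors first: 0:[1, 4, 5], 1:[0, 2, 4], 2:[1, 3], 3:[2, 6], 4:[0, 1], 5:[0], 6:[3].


DFS stack-based: start with [0]
Visit order: [0, 1, 2, 3, 6, 4, 5]


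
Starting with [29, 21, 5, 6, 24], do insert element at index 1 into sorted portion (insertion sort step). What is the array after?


After one pass: [21, 29, 5, 6, 24]


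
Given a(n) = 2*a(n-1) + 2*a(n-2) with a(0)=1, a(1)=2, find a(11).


Build bottom-up:
...a(9)=6688, a(10)=18272, a(11)=2*18272+2*6688=49920


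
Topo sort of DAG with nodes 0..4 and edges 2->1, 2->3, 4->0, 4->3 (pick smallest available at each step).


Kahn's algorithm, process smallest node first
Order: [2, 1, 4, 0, 3]


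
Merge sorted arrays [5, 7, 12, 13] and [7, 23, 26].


Compare heads, take smaller each step.
Merged: [5, 7, 7, 12, 13, 23, 26]


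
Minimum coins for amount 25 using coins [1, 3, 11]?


dp[0]=0; dp[i]=1+min(dp[i-c] for c in coins)
...dp[20]=4, dp[21]=5, dp[22]=2, dp[23]=3, dp[24]=4, dp[25]=3
Minimum coins for 25 = 3


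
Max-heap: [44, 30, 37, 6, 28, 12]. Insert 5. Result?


Append 5: [44, 30, 37, 6, 28, 12, 5]
Bubble up: no swaps needed
Result: [44, 30, 37, 6, 28, 12, 5]


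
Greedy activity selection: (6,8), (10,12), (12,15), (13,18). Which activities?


Greedy: pick earliest-ending, then skip overlaps.
Selected (3 activities): [(6, 8), (10, 12), (12, 15)]


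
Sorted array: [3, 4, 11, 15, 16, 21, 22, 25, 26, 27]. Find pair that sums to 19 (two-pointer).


Two pointers: lo=0, hi=9
Found pair: (3, 16) summing to 19


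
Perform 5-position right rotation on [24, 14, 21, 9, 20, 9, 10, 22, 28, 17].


Right rotate by 5: [9, 10, 22, 28, 17, 24, 14, 21, 9, 20]


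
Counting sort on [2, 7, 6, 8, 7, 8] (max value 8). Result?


Count array: [0, 0, 1, 0, 0, 0, 1, 2, 2]
Reconstruct: [2, 6, 7, 7, 8, 8]


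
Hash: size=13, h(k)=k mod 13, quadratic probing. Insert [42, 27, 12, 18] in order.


Insertions: 42->slot 3; 27->slot 1; 12->slot 12; 18->slot 5
Table: [None, 27, None, 42, None, 18, None, None, None, None, None, None, 12]


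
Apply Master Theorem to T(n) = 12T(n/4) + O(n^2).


a=12, b=4, c=2. log_4(12)=1.792 < c=2. Case 3: O(n^c) = O(n^2)
Complexity: O(n^2)


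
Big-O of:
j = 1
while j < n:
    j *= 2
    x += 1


Per nesting level: O(log n) = O(log n)
Complexity: O(log n)


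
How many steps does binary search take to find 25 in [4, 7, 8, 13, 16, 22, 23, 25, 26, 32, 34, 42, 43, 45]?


Search for 25:
[0,13] mid=6 arr[6]=23
[7,13] mid=10 arr[10]=34
[7,9] mid=8 arr[8]=26
[7,7] mid=7 arr[7]=25
Total: 4 comparisons


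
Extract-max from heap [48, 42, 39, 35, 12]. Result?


Max = 48
Replace root with last, heapify down
Resulting heap: [42, 35, 39, 12]


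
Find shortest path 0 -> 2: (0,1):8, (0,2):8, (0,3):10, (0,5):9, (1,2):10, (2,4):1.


Dijkstra from 0:
Distances: {0: 0, 1: 8, 2: 8, 3: 10, 4: 9, 5: 9}
Shortest distance to 2 = 8, path = [0, 2]


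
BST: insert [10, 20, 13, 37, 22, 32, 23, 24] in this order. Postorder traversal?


Root = 10; build tree by BST insertion.
Postorder traversal: [13, 24, 23, 32, 22, 37, 20, 10]


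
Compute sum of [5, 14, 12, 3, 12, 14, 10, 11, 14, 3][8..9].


Prefix sums: [0, 5, 19, 31, 34, 46, 60, 70, 81, 95, 98]
Sum[8..9] = prefix[10] - prefix[8] = 98 - 81 = 17


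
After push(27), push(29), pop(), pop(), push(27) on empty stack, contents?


push(27) -> [27]
push(29) -> [27, 29]
pop() returns 29 -> [27]
pop() returns 27 -> []
push(27) -> [27]
Final stack (bottom to top): [27]


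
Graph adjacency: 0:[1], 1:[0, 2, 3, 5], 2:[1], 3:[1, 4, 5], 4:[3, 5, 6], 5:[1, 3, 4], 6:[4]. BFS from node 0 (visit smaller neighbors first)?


BFS queue: start with [0]
Visit order: [0, 1, 2, 3, 5, 4, 6]


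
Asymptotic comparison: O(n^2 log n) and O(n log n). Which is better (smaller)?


linearithmic grows slower than n^2 log n
O(n log n) is asymptotically smaller; O(n^2 log n) grows faster
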